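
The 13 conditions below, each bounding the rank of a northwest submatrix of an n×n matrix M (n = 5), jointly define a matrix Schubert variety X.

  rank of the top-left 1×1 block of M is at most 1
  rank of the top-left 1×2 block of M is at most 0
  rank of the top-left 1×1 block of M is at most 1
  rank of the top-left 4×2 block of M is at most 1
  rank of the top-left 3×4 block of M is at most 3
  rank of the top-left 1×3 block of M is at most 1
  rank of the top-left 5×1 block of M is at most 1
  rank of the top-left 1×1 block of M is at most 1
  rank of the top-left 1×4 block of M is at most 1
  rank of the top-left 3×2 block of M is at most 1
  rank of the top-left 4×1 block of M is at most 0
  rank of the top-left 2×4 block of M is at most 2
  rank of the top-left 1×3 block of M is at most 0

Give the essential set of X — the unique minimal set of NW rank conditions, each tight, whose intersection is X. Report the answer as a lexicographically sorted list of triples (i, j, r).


Rank table r_w(5×5) implied by the 13 constraints:

  0  0  0  1  1
  0  1  1  2  2
  0  1  2  3  3
  0  1  2  3  4
  1  2  3  4  5

giving w = (4, 2, 3, 5, 1) via Δ²R.

|D(w)|=6, |Ess(w)|=2:

[(1, 3, 0), (4, 1, 0)]


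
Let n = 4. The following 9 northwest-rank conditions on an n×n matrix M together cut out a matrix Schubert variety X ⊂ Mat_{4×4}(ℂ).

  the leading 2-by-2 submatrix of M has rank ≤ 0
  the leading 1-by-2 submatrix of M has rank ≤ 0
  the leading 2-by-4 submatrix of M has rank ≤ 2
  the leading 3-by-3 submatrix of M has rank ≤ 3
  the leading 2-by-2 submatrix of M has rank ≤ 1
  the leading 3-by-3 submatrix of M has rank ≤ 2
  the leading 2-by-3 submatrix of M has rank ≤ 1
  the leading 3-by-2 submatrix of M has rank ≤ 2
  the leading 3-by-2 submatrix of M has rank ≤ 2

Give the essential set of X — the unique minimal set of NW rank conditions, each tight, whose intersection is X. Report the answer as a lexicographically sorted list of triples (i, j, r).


The tightest implied rank at each (i,j), from the 9 conditions:

  i=1: 0, 0, 1, 1
  i=2: 0, 0, 1, 2
  i=3: 1, 1, 2, 3
  i=4: 1, 2, 3, 4

giving w = (3, 4, 1, 2) via Δ²R.

Rothe diagram D(w) (4 cells), 1 SE-corner (essential condition):

[(2, 2, 0)]


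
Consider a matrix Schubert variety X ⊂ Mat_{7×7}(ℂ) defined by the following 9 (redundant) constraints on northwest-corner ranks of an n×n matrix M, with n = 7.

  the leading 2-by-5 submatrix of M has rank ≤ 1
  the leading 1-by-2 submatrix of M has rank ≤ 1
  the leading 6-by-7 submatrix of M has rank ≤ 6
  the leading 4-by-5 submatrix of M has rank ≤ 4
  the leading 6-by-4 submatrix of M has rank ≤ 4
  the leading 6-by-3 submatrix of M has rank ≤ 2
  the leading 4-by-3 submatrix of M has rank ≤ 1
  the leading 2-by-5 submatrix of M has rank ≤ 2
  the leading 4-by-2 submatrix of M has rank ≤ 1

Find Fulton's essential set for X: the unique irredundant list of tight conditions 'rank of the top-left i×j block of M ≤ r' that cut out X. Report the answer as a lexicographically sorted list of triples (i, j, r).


Computing R[i][j] = min implied NW-rank bound (n=7, 9 conditions):

  R[1]: 1  1  1  1  1  1  1
  R[2]: 1  1  1  1  1  2  2
  R[3]: 1  1  1  2  2  3  3
  R[4]: 1  1  1  2  3  4  4
  R[5]: 1  2  2  3  4  5  5
  R[6]: 1  2  2  3  4  5  6
  R[7]: 1  2  3  4  5  6  7

reading off 1-entries of Δ²R: w = (1, 6, 4, 5, 2, 7, 3).

ℓ(w)=9; the 3 essential cells (i,j,r):

[(2, 5, 1), (4, 3, 1), (6, 3, 2)]


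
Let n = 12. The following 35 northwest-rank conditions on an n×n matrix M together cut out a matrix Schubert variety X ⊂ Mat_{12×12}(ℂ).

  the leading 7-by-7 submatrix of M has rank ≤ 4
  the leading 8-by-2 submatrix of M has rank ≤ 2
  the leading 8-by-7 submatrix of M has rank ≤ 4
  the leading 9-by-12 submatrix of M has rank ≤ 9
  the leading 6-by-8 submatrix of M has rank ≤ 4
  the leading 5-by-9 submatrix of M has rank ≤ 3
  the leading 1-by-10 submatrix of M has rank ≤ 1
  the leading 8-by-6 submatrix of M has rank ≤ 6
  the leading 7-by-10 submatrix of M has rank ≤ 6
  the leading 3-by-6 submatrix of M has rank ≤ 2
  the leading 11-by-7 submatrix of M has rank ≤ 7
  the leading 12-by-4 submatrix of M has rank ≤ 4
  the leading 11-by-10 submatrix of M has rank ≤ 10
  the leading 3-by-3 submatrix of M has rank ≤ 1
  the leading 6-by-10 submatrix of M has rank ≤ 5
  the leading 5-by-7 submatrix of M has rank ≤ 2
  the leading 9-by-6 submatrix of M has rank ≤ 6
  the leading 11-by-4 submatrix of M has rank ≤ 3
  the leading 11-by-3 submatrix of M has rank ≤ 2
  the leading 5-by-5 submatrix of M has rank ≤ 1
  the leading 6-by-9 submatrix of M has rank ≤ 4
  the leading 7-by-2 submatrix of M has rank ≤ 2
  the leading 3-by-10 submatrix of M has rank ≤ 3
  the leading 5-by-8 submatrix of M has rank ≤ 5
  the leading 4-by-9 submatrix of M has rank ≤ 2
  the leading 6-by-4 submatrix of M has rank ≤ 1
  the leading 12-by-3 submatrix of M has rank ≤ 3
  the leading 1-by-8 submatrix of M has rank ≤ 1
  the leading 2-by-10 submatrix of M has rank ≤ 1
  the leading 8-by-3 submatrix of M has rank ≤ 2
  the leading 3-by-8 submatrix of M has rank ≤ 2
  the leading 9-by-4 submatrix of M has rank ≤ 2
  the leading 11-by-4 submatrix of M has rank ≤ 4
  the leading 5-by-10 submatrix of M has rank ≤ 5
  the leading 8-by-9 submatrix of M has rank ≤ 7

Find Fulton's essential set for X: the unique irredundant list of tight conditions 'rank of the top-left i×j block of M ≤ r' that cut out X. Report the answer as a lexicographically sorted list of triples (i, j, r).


Computing R[i][j] = min implied NW-rank bound (n=12, 35 conditions):

  R[1]: 1, 1, 1, 1, 1, 1, 1, 1, 1, 1, 1, 1
  R[2]: 1, 1, 1, 1, 1, 1, 1, 1, 1, 1, 2, 2
  R[3]: 1, 1, 1, 1, 1, 2, 2, 2, 2, 2, 3, 3
  R[4]: 1, 1, 1, 1, 1, 2, 2, 2, 2, 3, 4, 4
  R[5]: 1, 1, 1, 1, 1, 2, 2, 3, 3, 4, 5, 5
  R[6]: 1, 1, 1, 1, 2, 3, 3, 4, 4, 5, 6, 6
  R[7]: 1, 2, 2, 2, 3, 4, 4, 5, 5, 6, 7, 7
  R[8]: 1, 2, 2, 2, 3, 4, 4, 5, 6, 7, 8, 8
  R[9]: 1, 2, 2, 2, 3, 4, 5, 6, 7, 8, 9, 9
  R[10]: 1, 2, 2, 3, 4, 5, 6, 7, 8, 9, 10, 10
  R[11]: 1, 2, 2, 3, 4, 5, 6, 7, 8, 9, 10, 11
  R[12]: 1, 2, 3, 4, 5, 6, 7, 8, 9, 10, 11, 12

hence w(1..12) = (1, 11, 6, 10, 8, 5, 2, 9, 7, 4, 12, 3).

8 SE-corners of the 35-cell Rothe diagram give Ess(w):

[(2, 10, 1), (4, 9, 2), (5, 5, 1), (5, 7, 2), (6, 4, 1), (8, 7, 4), (9, 4, 2), (11, 3, 2)]


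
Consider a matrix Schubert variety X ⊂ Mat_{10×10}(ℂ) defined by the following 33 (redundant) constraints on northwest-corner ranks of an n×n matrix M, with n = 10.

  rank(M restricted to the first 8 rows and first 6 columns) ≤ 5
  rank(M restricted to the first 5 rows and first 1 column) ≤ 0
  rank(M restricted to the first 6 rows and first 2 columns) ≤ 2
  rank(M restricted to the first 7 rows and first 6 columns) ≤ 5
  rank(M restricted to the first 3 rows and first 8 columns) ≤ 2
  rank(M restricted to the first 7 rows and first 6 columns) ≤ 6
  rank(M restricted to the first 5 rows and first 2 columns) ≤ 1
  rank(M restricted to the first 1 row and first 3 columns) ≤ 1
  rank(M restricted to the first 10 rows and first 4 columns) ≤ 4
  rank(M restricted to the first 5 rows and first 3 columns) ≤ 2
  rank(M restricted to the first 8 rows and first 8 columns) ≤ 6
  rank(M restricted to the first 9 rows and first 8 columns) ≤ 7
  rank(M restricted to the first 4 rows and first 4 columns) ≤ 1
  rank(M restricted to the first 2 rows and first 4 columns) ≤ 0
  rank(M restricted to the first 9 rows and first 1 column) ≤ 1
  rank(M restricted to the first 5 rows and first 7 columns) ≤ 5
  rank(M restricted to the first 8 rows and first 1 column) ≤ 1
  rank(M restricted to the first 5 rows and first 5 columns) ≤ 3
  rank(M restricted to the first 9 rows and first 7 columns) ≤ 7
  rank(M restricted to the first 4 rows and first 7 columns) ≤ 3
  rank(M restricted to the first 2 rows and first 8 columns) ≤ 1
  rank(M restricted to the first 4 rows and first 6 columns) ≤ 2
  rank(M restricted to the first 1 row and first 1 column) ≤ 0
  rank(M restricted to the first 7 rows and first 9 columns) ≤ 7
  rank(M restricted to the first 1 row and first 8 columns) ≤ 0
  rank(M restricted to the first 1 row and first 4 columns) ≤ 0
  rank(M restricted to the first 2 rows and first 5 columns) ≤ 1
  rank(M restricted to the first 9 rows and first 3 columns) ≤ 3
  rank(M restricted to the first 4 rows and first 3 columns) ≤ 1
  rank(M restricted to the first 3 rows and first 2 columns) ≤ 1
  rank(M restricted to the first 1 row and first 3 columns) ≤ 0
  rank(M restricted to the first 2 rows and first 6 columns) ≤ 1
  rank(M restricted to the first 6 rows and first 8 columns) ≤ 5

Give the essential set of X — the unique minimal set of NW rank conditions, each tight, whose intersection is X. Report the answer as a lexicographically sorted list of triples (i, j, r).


Propagating the 33 rank bounds to every northwest block:

  R[1]: 0  0  0  0  0  0  0  0  1  1
  R[2]: 0  0  0  0  1  1  1  1  2  2
  R[3]: 0  1  1  1  2  2  2  2  3  3
  R[4]: 0  1  1  1  2  2  3  3  4  4
  R[5]: 0  1  2  2  3  3  4  4  5  5
  R[6]: 1  2  3  3  4  4  5  5  6  6
  R[7]: 1  2  3  4  5  5  6  6  7  7
  R[8]: 1  2  3  4  5  5  6  6  7  8
  R[9]: 1  2  3  4  5  6  7  7  8  9
  R[10]: 1  2  3  4  5  6  7  8  9  10

giving w = (9, 5, 2, 7, 3, 1, 4, 10, 6, 8) via Δ²R.

ℓ(w)=20; the 7 essential cells (i,j,r):

[(1, 8, 0), (2, 4, 0), (4, 4, 1), (4, 6, 2), (5, 1, 0), (8, 6, 5), (8, 8, 6)]


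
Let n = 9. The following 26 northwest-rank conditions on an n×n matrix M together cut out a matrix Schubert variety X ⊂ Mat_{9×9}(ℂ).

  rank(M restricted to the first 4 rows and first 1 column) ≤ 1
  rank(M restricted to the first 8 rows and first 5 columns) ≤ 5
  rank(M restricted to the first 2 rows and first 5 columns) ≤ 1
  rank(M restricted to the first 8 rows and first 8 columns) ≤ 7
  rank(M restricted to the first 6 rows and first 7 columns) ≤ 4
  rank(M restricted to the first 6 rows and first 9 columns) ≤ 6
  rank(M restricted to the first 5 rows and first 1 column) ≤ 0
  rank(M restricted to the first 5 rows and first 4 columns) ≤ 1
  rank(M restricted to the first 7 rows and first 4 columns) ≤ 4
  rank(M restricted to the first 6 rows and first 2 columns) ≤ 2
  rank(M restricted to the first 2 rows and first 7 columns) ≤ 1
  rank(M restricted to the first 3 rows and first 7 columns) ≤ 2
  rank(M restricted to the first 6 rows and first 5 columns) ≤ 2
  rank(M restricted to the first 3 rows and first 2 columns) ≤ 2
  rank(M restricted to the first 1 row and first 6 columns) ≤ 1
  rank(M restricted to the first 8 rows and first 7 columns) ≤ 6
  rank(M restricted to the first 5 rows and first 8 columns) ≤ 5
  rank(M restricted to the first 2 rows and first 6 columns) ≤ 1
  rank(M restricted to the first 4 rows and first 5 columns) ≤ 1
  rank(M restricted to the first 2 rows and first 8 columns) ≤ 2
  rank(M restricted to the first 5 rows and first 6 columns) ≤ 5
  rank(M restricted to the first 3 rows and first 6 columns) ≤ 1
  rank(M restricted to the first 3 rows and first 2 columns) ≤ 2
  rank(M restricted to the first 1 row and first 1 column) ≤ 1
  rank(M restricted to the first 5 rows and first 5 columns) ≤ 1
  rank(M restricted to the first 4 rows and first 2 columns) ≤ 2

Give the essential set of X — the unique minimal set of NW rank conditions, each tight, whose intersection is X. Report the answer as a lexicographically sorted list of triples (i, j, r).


Recovering R(i,j) via the rank-extension bound from the 26 conditions:

  row 1: 0, 1, 1, 1, 1, 1, 1, 1, 1
  row 2: 0, 1, 1, 1, 1, 1, 1, 2, 2
  row 3: 0, 1, 1, 1, 1, 1, 2, 3, 3
  row 4: 0, 1, 1, 1, 1, 2, 3, 4, 4
  row 5: 0, 1, 1, 1, 1, 2, 3, 4, 5
  row 6: 1, 2, 2, 2, 2, 3, 4, 5, 6
  row 7: 1, 2, 3, 3, 3, 4, 5, 6, 7
  row 8: 1, 2, 3, 4, 4, 5, 6, 7, 8
  row 9: 1, 2, 3, 4, 5, 6, 7, 8, 9

so w = (2, 8, 7, 6, 9, 1, 3, 4, 5).

Fulton essential set (4 of the 20 Rothe cells):

[(2, 7, 1), (3, 6, 1), (5, 1, 0), (5, 5, 1)]


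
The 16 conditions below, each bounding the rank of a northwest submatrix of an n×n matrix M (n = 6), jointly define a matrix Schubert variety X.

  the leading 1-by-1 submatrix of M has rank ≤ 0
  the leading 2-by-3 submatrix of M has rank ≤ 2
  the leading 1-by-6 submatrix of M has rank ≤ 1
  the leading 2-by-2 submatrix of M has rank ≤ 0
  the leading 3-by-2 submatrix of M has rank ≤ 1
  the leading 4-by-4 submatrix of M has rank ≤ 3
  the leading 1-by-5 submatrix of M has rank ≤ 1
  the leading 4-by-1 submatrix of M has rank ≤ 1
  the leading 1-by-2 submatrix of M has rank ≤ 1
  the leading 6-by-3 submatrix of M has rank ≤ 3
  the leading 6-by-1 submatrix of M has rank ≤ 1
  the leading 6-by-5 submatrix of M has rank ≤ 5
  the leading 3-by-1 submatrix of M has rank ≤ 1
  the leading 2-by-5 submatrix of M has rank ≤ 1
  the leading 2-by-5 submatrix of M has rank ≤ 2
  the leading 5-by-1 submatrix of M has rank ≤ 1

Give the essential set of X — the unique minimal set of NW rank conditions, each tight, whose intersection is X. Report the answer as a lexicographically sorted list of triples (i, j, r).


Rank table r_w(6×6) implied by the 16 constraints:

  0 0 1 1 1 1
  0 0 1 1 1 2
  1 1 2 2 2 3
  1 2 3 3 3 4
  1 2 3 4 4 5
  1 2 3 4 5 6

second differences of R give the permutation w = (3, 6, 1, 2, 4, 5).

|D(w)|=6, |Ess(w)|=2:

[(2, 2, 0), (2, 5, 1)]


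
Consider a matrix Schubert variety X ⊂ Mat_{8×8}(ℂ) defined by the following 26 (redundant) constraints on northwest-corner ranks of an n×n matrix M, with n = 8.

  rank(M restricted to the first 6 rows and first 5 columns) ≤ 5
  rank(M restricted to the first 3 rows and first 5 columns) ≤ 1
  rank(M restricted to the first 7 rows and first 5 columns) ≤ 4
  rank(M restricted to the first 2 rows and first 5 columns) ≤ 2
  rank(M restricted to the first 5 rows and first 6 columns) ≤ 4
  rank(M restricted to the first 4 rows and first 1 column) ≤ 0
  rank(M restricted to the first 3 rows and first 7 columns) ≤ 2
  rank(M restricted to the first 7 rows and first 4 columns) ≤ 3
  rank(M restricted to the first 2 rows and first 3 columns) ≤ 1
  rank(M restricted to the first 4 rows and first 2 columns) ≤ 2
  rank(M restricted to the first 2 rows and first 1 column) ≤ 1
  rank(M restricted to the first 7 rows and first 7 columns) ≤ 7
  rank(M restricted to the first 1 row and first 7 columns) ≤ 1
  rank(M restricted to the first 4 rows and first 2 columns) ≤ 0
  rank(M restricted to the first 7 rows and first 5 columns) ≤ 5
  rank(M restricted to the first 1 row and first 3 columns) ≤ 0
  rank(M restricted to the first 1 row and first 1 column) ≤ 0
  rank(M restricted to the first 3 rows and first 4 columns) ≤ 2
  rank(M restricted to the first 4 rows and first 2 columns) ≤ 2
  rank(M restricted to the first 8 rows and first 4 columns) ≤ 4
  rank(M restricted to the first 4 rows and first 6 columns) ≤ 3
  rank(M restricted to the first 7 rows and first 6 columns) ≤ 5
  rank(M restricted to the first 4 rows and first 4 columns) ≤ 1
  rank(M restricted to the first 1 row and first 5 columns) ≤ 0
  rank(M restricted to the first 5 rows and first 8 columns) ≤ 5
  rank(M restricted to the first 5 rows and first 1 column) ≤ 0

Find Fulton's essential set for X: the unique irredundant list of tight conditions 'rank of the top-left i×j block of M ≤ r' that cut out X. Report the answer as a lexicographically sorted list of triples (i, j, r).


Propagating the 26 rank bounds to every northwest block:

  row 1: 0, 0, 0, 0, 0, 1, 1, 1
  row 2: 0, 0, 1, 1, 1, 2, 2, 2
  row 3: 0, 0, 1, 1, 1, 2, 2, 3
  row 4: 0, 0, 1, 1, 2, 3, 3, 4
  row 5: 0, 1, 2, 2, 3, 4, 4, 5
  row 6: 1, 2, 3, 3, 4, 5, 5, 6
  row 7: 1, 2, 3, 3, 4, 5, 6, 7
  row 8: 1, 2, 3, 4, 5, 6, 7, 8

hence w(1..8) = (6, 3, 8, 5, 2, 1, 7, 4).

Fulton essential set (7 of the 17 Rothe cells):

[(1, 5, 0), (3, 5, 1), (3, 7, 2), (4, 2, 0), (4, 4, 1), (5, 1, 0), (7, 4, 3)]


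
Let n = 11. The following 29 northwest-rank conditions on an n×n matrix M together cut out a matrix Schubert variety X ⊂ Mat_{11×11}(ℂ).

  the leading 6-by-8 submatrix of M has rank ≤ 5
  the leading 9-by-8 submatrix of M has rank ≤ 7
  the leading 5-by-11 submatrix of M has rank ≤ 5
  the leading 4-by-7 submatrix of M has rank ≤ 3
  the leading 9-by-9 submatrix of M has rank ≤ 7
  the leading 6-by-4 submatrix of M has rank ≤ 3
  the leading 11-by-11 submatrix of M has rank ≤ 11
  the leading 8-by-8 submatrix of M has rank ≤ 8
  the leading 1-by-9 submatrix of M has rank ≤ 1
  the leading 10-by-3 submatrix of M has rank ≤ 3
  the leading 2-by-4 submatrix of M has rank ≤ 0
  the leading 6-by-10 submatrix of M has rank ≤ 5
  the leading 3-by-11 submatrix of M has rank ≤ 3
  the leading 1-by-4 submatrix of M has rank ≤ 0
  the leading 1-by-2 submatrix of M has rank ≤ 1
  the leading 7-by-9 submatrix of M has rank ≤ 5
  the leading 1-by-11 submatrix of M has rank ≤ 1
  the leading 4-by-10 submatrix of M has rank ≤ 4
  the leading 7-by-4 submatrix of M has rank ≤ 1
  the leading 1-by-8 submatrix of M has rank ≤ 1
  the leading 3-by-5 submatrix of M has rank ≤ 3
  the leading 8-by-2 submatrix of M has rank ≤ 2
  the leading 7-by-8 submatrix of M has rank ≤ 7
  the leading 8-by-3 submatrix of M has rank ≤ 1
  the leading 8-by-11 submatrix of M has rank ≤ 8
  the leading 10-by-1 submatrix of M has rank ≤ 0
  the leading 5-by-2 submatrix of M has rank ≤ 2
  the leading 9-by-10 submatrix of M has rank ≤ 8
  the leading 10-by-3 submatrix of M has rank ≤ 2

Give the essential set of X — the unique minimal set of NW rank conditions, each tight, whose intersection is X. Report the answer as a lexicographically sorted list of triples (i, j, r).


Reconstructing r_w from the 29 given conditions:

  0 | 0 | 0 | 0 | 1 | 1 | 1 | 1 | 1 | 1 | 1
  0 | 0 | 0 | 0 | 1 | 2 | 2 | 2 | 2 | 2 | 2
  0 | 1 | 1 | 1 | 2 | 3 | 3 | 3 | 3 | 3 | 3
  0 | 1 | 1 | 1 | 2 | 3 | 3 | 4 | 4 | 4 | 4
  0 | 1 | 1 | 1 | 2 | 3 | 4 | 5 | 5 | 5 | 5
  0 | 1 | 1 | 1 | 2 | 3 | 4 | 5 | 5 | 5 | 6
  0 | 1 | 1 | 1 | 2 | 3 | 4 | 5 | 5 | 6 | 7
  0 | 1 | 1 | 2 | 3 | 4 | 5 | 6 | 6 | 7 | 8
  0 | 1 | 2 | 3 | 4 | 5 | 6 | 7 | 7 | 8 | 9
  0 | 1 | 2 | 3 | 4 | 5 | 6 | 7 | 8 | 9 | 10
  1 | 2 | 3 | 4 | 5 | 6 | 7 | 8 | 9 | 10 | 11

the unique w with this rank table is (5, 6, 2, 8, 7, 11, 10, 4, 3, 9, 1).

7 SE-corners of the 29-cell Rothe diagram give Ess(w):

[(2, 4, 0), (4, 7, 3), (6, 10, 5), (7, 4, 1), (7, 9, 5), (8, 3, 1), (10, 1, 0)]


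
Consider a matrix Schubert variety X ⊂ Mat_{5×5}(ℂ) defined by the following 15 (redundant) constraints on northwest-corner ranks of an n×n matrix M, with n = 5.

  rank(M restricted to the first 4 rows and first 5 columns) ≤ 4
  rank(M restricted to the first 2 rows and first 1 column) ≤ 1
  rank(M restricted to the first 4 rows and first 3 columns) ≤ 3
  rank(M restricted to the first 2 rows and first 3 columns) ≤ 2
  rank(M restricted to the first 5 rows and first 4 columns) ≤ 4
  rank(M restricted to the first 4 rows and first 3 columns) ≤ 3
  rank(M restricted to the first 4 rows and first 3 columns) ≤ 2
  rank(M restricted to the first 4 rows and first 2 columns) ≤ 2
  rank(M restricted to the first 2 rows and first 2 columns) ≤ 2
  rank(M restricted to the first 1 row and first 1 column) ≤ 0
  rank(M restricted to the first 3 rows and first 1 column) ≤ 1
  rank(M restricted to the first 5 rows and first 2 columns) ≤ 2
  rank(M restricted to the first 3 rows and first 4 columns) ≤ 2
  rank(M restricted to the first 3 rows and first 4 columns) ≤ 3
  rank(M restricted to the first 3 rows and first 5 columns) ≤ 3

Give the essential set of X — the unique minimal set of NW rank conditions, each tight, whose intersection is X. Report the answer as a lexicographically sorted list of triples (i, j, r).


Reconstructing r_w from the 15 given conditions:

  i=1: 0  1  1  1  1
  i=2: 1  2  2  2  2
  i=3: 1  2  2  2  3
  i=4: 1  2  2  3  4
  i=5: 1  2  3  4  5

hence w(1..5) = (2, 1, 5, 4, 3).

Rothe diagram D(w) (4 cells), 3 SE-corners (essential conditions):

[(1, 1, 0), (3, 4, 2), (4, 3, 2)]


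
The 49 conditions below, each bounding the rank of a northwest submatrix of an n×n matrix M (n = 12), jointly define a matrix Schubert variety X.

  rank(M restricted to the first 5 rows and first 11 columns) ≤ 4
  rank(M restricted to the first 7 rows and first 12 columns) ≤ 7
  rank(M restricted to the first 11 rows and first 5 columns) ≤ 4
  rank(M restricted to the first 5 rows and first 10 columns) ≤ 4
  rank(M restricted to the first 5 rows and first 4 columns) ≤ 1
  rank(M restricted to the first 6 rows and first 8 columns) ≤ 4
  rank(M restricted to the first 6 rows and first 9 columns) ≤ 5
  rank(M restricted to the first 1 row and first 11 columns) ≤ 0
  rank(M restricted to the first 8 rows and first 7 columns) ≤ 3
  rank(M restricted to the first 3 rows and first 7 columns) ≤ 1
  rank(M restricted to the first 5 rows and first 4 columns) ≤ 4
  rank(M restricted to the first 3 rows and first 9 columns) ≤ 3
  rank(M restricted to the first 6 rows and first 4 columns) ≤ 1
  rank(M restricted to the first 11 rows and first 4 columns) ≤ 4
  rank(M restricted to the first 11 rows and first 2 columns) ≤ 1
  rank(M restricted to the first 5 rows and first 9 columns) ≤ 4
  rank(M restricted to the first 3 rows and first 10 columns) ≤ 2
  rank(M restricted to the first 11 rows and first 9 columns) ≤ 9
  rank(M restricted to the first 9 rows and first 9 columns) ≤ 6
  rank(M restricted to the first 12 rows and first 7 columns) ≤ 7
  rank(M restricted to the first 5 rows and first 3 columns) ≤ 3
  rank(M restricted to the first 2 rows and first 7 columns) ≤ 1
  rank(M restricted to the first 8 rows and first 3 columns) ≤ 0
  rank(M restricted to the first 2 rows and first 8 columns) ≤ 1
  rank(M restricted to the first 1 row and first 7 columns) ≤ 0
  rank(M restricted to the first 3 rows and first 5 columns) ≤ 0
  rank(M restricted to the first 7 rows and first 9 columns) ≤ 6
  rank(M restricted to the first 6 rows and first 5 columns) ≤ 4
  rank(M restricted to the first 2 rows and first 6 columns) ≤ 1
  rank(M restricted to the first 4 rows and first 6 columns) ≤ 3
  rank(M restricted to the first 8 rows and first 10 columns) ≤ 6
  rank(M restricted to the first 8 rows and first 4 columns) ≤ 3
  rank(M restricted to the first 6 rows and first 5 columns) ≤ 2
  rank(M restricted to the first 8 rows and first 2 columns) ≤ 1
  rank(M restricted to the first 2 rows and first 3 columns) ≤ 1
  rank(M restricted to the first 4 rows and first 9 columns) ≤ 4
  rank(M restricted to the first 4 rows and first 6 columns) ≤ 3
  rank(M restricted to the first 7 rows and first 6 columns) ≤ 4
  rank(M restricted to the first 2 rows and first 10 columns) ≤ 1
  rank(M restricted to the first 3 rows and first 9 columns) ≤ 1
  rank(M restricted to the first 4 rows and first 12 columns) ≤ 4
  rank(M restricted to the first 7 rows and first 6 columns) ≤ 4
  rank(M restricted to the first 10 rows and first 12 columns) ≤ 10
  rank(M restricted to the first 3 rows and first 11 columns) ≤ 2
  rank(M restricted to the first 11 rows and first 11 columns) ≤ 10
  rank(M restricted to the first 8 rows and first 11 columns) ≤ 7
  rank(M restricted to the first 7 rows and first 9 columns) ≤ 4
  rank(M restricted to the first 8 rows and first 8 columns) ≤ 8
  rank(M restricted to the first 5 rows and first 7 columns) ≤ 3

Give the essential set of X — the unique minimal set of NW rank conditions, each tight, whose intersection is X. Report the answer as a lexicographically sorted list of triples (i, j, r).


Rank table r_w(12×12) implied by the 49 constraints:

  R[1]: 0  0  0  0  0  0  0  0  0  0  0  1
  R[2]: 0  0  0  0  0  1  1  1  1  1  1  2
  R[3]: 0  0  0  0  0  1  1  1  1  2  2  3
  R[4]: 0  0  0  1  1  2  2  2  2  3  3  4
  R[5]: 0  0  0  1  2  3  3  3  3  4  4  5
  R[6]: 0  0  0  1  2  3  3  4  4  5  5  6
  R[7]: 0  0  0  1  2  3  3  4  4  5  6  7
  R[8]: 0  0  0  1  2  3  3  4  5  6  7  8
  R[9]: 1  1  1  2  3  4  4  5  6  7  8  9
  R[10]: 1  1  2  3  4  5  5  6  7  8  9  10
  R[11]: 1  1  2  3  4  5  6  7  8  9  10  11
  R[12]: 1  2  3  4  5  6  7  8  9  10  11  12

so w = (12, 6, 10, 4, 5, 8, 11, 9, 1, 3, 7, 2).

Rothe diagram D(w) (45 cells), 7 SE-corners (essential conditions):

[(1, 11, 0), (3, 5, 0), (3, 9, 1), (7, 9, 4), (8, 3, 0), (8, 7, 3), (11, 2, 1)]


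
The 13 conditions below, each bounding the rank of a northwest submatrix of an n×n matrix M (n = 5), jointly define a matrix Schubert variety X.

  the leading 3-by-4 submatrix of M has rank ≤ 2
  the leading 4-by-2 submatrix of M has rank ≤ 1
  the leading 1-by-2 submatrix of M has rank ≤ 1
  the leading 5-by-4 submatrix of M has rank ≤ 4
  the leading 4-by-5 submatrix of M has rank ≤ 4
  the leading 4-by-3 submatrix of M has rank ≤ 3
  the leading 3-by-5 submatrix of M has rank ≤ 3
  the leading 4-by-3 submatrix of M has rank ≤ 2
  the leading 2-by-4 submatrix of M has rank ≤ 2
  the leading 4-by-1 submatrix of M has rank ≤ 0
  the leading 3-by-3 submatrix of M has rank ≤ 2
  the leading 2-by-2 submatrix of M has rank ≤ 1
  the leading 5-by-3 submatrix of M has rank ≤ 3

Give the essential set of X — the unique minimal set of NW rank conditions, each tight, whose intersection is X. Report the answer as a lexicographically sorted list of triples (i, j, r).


The tightest implied rank at each (i,j), from the 13 conditions:

  i=1: 0 | 1 | 1 | 1 | 1
  i=2: 0 | 1 | 2 | 2 | 2
  i=3: 0 | 1 | 2 | 2 | 3
  i=4: 0 | 1 | 2 | 3 | 4
  i=5: 1 | 2 | 3 | 4 | 5

the unique w with this rank table is (2, 3, 5, 4, 1).

ℓ(w)=5; the 2 essential cells (i,j,r):

[(3, 4, 2), (4, 1, 0)]


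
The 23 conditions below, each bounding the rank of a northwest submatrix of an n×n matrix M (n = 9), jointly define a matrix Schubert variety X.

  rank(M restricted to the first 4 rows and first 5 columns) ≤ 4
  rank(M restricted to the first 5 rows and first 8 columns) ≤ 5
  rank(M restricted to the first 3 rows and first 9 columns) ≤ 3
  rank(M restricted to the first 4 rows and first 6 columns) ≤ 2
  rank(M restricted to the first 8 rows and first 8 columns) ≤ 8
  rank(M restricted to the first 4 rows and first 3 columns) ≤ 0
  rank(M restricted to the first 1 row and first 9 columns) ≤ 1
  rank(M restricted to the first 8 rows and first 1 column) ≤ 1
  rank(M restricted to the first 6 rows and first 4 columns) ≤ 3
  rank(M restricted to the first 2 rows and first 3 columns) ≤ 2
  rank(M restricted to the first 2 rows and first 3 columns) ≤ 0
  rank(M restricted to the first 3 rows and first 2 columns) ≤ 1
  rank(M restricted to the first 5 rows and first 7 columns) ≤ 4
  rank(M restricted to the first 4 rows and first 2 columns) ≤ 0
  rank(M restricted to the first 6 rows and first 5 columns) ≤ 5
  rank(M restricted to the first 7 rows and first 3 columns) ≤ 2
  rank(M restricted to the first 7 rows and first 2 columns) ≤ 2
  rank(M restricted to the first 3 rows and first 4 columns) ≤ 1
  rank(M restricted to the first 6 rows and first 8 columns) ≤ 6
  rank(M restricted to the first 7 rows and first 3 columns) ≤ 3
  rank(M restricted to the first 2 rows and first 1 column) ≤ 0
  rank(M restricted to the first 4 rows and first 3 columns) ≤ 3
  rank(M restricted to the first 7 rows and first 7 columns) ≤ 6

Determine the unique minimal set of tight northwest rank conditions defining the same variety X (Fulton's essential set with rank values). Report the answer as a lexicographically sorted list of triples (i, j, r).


Propagating the 23 rank bounds to every northwest block:

  i=1: 0, 0, 0, 1, 1, 1, 1, 1, 1
  i=2: 0, 0, 0, 1, 2, 2, 2, 2, 2
  i=3: 0, 0, 0, 1, 2, 2, 3, 3, 3
  i=4: 0, 0, 0, 1, 2, 2, 3, 4, 4
  i=5: 1, 1, 1, 2, 3, 3, 4, 5, 5
  i=6: 1, 2, 2, 3, 4, 4, 5, 6, 6
  i=7: 1, 2, 2, 3, 4, 5, 6, 7, 7
  i=8: 1, 2, 3, 4, 5, 6, 7, 8, 8
  i=9: 1, 2, 3, 4, 5, 6, 7, 8, 9

the unique w with this rank table is (4, 5, 7, 8, 1, 2, 6, 3, 9).

D(w) has 15 cells with 3 SE-corners; essential set:

[(4, 3, 0), (4, 6, 2), (7, 3, 2)]


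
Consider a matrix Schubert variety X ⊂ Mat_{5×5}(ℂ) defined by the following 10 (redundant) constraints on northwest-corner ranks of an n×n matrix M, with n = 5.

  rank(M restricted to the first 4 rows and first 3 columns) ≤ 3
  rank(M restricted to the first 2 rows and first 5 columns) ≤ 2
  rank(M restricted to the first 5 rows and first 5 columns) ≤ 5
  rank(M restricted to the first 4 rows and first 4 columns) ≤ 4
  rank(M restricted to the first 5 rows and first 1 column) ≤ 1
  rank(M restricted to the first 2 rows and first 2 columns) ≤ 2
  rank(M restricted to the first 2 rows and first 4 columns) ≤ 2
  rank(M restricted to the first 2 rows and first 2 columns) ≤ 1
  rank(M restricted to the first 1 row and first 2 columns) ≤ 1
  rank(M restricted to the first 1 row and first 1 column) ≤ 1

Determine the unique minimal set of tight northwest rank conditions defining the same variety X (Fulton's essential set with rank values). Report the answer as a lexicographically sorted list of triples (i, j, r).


Recovering R(i,j) via the rank-extension bound from the 10 conditions:

  1, 1, 1, 1, 1
  1, 1, 2, 2, 2
  1, 2, 3, 3, 3
  1, 2, 3, 4, 4
  1, 2, 3, 4, 5

reading off 1-entries of Δ²R: w = (1, 3, 2, 4, 5).

|D(w)|=1, |Ess(w)|=1:

[(2, 2, 1)]


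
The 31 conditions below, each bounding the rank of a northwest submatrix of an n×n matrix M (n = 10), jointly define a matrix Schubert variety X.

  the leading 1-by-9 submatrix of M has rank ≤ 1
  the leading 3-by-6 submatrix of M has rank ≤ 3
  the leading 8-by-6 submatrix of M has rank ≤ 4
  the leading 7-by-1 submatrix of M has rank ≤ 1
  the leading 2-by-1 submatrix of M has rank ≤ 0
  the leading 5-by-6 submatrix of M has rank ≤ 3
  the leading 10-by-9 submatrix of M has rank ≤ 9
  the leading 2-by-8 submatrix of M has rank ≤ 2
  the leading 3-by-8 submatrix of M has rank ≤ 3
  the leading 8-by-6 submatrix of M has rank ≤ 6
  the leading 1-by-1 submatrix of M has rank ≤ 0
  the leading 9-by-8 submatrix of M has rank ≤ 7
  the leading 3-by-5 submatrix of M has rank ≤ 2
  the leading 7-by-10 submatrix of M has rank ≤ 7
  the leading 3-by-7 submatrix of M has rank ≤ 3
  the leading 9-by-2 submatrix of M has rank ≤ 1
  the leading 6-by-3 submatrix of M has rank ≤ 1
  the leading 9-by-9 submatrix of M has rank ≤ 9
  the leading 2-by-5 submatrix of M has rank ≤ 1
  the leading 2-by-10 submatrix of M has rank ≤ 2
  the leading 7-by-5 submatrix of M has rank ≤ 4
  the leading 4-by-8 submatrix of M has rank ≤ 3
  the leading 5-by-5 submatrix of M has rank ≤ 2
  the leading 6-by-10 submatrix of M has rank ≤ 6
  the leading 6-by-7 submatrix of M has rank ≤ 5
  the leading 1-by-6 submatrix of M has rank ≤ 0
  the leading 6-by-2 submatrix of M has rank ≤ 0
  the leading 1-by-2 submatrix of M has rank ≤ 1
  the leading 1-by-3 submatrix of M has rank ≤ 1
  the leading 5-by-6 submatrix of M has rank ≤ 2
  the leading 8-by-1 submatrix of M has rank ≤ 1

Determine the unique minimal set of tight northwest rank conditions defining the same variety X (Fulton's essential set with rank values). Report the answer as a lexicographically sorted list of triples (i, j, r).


Recovering R(i,j) via the rank-extension bound from the 31 conditions:

  row 1: 0  0  0  0  0  0  1  1  1  1
  row 2: 0  0  1  1  1  1  2  2  2  2
  row 3: 0  0  1  2  2  2  3  3  3  3
  row 4: 0  0  1  2  2  2  3  3  4  4
  row 5: 0  0  1  2  2  2  3  4  5  5
  row 6: 0  0  1  2  3  3  4  5  6  6
  row 7: 1  1  2  3  4  4  5  6  7  7
  row 8: 1  1  2  3  4  4  5  6  7  8
  row 9: 1  1  2  3  4  5  6  7  8  9
  row 10: 1  2  3  4  5  6  7  8  9  10

the unique w with this rank table is (7, 3, 4, 9, 8, 5, 1, 10, 6, 2).

|D(w)|=24, |Ess(w)|=6:

[(1, 6, 0), (4, 8, 3), (5, 6, 2), (6, 2, 0), (8, 6, 4), (9, 2, 1)]


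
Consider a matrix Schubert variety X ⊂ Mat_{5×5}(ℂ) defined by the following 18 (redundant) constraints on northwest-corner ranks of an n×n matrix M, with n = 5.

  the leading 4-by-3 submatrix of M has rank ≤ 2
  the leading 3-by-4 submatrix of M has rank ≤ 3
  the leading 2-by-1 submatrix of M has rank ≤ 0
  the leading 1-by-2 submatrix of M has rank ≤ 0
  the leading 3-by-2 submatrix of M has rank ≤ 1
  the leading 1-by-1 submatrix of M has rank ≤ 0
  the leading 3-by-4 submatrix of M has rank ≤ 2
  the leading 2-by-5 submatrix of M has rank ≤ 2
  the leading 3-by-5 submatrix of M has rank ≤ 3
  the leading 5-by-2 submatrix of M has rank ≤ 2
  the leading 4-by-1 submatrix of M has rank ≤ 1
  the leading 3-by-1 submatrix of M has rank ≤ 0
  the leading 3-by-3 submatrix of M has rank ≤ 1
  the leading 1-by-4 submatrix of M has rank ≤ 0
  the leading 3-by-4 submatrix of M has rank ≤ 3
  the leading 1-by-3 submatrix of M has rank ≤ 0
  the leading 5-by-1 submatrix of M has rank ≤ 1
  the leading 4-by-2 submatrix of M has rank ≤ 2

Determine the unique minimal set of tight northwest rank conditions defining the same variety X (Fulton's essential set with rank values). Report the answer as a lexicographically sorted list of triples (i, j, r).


Reconstructing r_w from the 18 given conditions:

  row 1: 0, 0, 0, 0, 1
  row 2: 0, 1, 1, 1, 2
  row 3: 0, 1, 1, 2, 3
  row 4: 1, 2, 2, 3, 4
  row 5: 1, 2, 3, 4, 5

giving w = (5, 2, 4, 1, 3) via Δ²R.

D(w) has 7 cells with 3 SE-corners; essential set:

[(1, 4, 0), (3, 1, 0), (3, 3, 1)]


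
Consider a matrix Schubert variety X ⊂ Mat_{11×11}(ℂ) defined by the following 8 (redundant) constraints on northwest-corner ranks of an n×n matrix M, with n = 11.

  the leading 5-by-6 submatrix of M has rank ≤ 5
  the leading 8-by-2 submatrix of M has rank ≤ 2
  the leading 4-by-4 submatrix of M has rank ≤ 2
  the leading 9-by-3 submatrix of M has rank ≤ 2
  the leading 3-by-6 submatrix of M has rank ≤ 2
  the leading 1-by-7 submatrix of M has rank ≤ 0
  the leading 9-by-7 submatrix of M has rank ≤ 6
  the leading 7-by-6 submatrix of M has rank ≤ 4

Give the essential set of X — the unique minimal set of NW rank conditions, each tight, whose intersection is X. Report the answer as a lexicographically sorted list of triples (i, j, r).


Reconstructing r_w from the 8 given conditions:

  i=1: 0 | 0 | 0 | 0 | 0 | 0 | 0 | 1 | 1 | 1 | 1
  i=2: 1 | 1 | 1 | 1 | 1 | 1 | 1 | 2 | 2 | 2 | 2
  i=3: 1 | 2 | 2 | 2 | 2 | 2 | 2 | 3 | 3 | 3 | 3
  i=4: 1 | 2 | 2 | 2 | 3 | 3 | 3 | 4 | 4 | 4 | 4
  i=5: 1 | 2 | 2 | 3 | 4 | 4 | 4 | 5 | 5 | 5 | 5
  i=6: 1 | 2 | 2 | 3 | 4 | 4 | 5 | 6 | 6 | 6 | 6
  i=7: 1 | 2 | 2 | 3 | 4 | 4 | 5 | 6 | 7 | 7 | 7
  i=8: 1 | 2 | 2 | 3 | 4 | 5 | 6 | 7 | 8 | 8 | 8
  i=9: 1 | 2 | 2 | 3 | 4 | 5 | 6 | 7 | 8 | 9 | 9
  i=10: 1 | 2 | 3 | 4 | 5 | 6 | 7 | 8 | 9 | 10 | 10
  i=11: 1 | 2 | 3 | 4 | 5 | 6 | 7 | 8 | 9 | 10 | 11

the unique w with this rank table is (8, 1, 2, 5, 4, 7, 9, 6, 10, 3, 11).

4 SE-corners of the 16-cell Rothe diagram give Ess(w):

[(1, 7, 0), (4, 4, 2), (7, 6, 4), (9, 3, 2)]


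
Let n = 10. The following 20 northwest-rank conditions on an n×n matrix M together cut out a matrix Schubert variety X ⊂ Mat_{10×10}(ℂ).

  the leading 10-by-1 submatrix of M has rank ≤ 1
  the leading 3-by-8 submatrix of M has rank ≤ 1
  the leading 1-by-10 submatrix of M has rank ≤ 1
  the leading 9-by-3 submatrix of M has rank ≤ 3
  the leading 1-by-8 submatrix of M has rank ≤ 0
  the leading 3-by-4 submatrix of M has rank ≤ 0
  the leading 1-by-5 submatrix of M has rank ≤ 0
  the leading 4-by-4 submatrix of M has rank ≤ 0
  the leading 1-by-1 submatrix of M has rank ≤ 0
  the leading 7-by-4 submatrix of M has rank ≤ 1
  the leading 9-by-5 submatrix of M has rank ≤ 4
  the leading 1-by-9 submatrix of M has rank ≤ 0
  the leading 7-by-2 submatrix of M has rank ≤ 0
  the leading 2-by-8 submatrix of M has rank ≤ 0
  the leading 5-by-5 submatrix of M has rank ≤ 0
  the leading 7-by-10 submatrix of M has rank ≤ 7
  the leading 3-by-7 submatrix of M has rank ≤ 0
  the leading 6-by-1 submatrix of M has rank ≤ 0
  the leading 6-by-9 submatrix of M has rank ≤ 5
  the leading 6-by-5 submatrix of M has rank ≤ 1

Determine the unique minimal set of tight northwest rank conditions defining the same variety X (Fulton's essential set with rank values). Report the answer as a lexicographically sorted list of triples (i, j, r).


Propagating the 20 rank bounds to every northwest block:

  row 1: 0, 0, 0, 0, 0, 0, 0, 0, 0, 1
  row 2: 0, 0, 0, 0, 0, 0, 0, 0, 1, 2
  row 3: 0, 0, 0, 0, 0, 0, 0, 1, 2, 3
  row 4: 0, 0, 0, 0, 0, 1, 1, 2, 3, 4
  row 5: 0, 0, 0, 0, 0, 1, 2, 3, 4, 5
  row 6: 0, 0, 1, 1, 1, 2, 3, 4, 5, 6
  row 7: 0, 0, 1, 1, 2, 3, 4, 5, 6, 7
  row 8: 1, 1, 2, 2, 3, 4, 5, 6, 7, 8
  row 9: 1, 2, 3, 3, 4, 5, 6, 7, 8, 9
  row 10: 1, 2, 3, 4, 5, 6, 7, 8, 9, 10

so w = (10, 9, 8, 6, 7, 3, 5, 1, 2, 4).

6 SE-corners of the 39-cell Rothe diagram give Ess(w):

[(1, 9, 0), (2, 8, 0), (3, 7, 0), (5, 5, 0), (7, 2, 0), (7, 4, 1)]


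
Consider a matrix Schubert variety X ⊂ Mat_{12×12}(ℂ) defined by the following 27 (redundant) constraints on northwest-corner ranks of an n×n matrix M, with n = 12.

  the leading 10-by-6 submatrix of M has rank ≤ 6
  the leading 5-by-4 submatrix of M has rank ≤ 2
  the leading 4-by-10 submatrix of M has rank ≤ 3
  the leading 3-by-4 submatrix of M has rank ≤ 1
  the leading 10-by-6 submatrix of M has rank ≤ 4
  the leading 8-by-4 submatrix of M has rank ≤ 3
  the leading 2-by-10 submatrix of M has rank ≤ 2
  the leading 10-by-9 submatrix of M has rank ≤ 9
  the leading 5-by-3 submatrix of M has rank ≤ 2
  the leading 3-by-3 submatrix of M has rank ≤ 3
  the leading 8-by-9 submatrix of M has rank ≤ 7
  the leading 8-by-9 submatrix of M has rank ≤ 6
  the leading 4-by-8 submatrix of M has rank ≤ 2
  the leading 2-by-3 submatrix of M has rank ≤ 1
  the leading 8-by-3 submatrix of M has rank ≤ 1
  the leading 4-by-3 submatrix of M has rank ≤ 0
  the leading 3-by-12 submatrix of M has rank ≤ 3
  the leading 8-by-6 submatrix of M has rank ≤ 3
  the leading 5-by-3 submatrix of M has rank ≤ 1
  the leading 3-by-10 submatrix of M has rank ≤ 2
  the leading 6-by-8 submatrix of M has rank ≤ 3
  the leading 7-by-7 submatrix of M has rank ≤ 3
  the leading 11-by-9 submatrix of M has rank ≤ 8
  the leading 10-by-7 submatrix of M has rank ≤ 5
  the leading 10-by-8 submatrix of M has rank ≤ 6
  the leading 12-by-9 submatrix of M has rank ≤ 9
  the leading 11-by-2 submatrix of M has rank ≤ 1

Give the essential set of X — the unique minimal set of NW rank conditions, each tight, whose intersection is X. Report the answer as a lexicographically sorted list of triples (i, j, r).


Recovering R(i,j) via the rank-extension bound from the 27 conditions:

  i=1: 0  0  0  1  1  1  1  1  1  1  1  1
  i=2: 0  0  0  1  2  2  2  2  2  2  2  2
  i=3: 0  0  0  1  2  2  2  2  2  2  3  3
  i=4: 0  0  0  1  2  2  2  2  3  3  4  4
  i=5: 1  1  1  2  3  3  3  3  4  4  5  5
  i=6: 1  1  1  2  3  3  3  3  4  5  6  6
  i=7: 1  1  1  2  3  3  3  4  5  6  7  7
  i=8: 1  1  1  2  3  3  4  5  6  7  8  8
  i=9: 1  1  2  3  4  4  5  6  7  8  9  9
  i=10: 1  1  2  3  4  4  5  6  7  8  9  10
  i=11: 1  1  2  3  4  5  6  7  8  9  10  11
  i=12: 1  2  3  4  5  6  7  8  9  10  11  12

hence w(1..12) = (4, 5, 11, 9, 1, 10, 8, 7, 3, 12, 6, 2).

9 SE-corners of the 36-cell Rothe diagram give Ess(w):

[(3, 10, 2), (4, 3, 0), (4, 8, 2), (6, 8, 3), (7, 7, 3), (8, 3, 1), (8, 6, 3), (10, 6, 4), (11, 2, 1)]


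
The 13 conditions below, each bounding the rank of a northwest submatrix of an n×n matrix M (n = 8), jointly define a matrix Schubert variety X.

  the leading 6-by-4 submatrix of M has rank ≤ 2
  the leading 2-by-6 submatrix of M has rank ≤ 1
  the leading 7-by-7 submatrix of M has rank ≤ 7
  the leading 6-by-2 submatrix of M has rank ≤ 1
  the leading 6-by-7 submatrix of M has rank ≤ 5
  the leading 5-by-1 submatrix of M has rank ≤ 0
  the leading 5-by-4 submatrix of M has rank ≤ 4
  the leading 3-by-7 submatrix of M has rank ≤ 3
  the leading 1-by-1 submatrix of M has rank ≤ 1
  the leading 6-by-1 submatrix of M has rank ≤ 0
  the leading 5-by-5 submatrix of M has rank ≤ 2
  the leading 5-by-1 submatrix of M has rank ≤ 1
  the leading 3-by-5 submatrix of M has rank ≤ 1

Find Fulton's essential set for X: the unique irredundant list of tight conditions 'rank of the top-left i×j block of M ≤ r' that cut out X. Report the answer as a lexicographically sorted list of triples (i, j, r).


Propagating the 13 rank bounds to every northwest block:

  0  1  1  1  1  1  1  1
  0  1  1  1  1  1  2  2
  0  1  1  1  1  2  3  3
  0  1  2  2  2  3  4  4
  0  1  2  2  2  3  4  5
  0  1  2  2  3  4  5  6
  1  2  3  3  4  5  6  7
  1  2  3  4  5  6  7  8

so w = (2, 7, 6, 3, 8, 5, 1, 4).

Rothe diagram D(w) (16 cells), 5 SE-corners (essential conditions):

[(2, 6, 1), (3, 5, 1), (5, 5, 2), (6, 1, 0), (6, 4, 2)]
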